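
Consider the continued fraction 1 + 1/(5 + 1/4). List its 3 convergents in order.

Using the convergent recurrence p_i = a_i*p_{i-1} + p_{i-2}, q_i = a_i*q_{i-1} + q_{i-2} with p_{-2}=0, p_{-1}=1, q_{-2}=1, q_{-1}=0:
  i=0: a_0=1, p_0 = 1*1 + 0 = 1, q_0 = 1*0 + 1 = 1.
  i=1: a_1=5, p_1 = 5*1 + 1 = 6, q_1 = 5*1 + 0 = 5.
  i=2: a_2=4, p_2 = 4*6 + 1 = 25, q_2 = 4*5 + 1 = 21.

1/1, 6/5, 25/21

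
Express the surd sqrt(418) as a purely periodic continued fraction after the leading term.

[20; (2, 4, 20, 4, 2, 40)]

Write x_i = (sqrt(418) + m_i)/d_i with (m_0, d_0) = (0, 1). a_0 = floor(sqrt(418)) = 20, since 20^2 = 400 <= 418 < 441 = 21^2.
Iterate m_{i+1} = d_i*a_i - m_i, d_{i+1} = (418 - m_{i+1}^2)/d_i, a_{i+1} = floor((a_0 + m_{i+1})/d_{i+1}):
  m_1 = 1*20 - 0 = 20, d_1 = (418 - 20^2)/1 = 18/1 = 18, a_1 = floor((20 + 20)/18) = 2.
  m_2 = 18*2 - 20 = 16, d_2 = (418 - 16^2)/18 = 162/18 = 9, a_2 = floor((20 + 16)/9) = 4.
  m_3 = 9*4 - 16 = 20, d_3 = (418 - 20^2)/9 = 18/9 = 2, a_3 = floor((20 + 20)/2) = 20.
  m_4 = 2*20 - 20 = 20, d_4 = (418 - 20^2)/2 = 18/2 = 9, a_4 = floor((20 + 20)/9) = 4.
  m_5 = 9*4 - 20 = 16, d_5 = (418 - 16^2)/9 = 162/9 = 18, a_5 = floor((20 + 16)/18) = 2.
  m_6 = 18*2 - 16 = 20, d_6 = (418 - 20^2)/18 = 18/18 = 1, a_6 = floor((20 + 20)/1) = 40.
  m_7 = 1*40 - 20 = 20, d_7 = (418 - 20^2)/1 = 18/1 = 18: (m_7, d_7) = (m_1, d_1) = (20, 18), so from here the quotients repeat a_1, ..., a_6; the period length is 6.
Hence the expansion of sqrt(418) is a_0 = 20 followed by the repeating block 2, 4, 20, 4, 2, 40 (period 6).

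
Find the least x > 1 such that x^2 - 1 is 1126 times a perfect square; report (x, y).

(x, y) = (91205, 2718)

First expand sqrt(1126) as a continued fraction. With x_i = (sqrt(1126) + m_i)/d_i and (m_0, d_0) = (0, 1): a_0 = floor(sqrt(1126)) = 33, since 33^2 = 1089 <= 1126 < 1156 = 34^2.
Iterate m_{i+1} = d_i*a_i - m_i, d_{i+1} = (1126 - m_{i+1}^2)/d_i, a_{i+1} = floor((a_0 + m_{i+1})/d_{i+1}):
  m_1 = 1*33 - 0 = 33, d_1 = (1126 - 33^2)/1 = 37/1 = 37, a_1 = floor((33 + 33)/37) = 1.
  m_2 = 37*1 - 33 = 4, d_2 = (1126 - 4^2)/37 = 1110/37 = 30, a_2 = floor((33 + 4)/30) = 1.
  m_3 = 30*1 - 4 = 26, d_3 = (1126 - 26^2)/30 = 450/30 = 15, a_3 = floor((33 + 26)/15) = 3.
  m_4 = 15*3 - 26 = 19, d_4 = (1126 - 19^2)/15 = 765/15 = 51, a_4 = floor((33 + 19)/51) = 1.
  m_5 = 51*1 - 19 = 32, d_5 = (1126 - 32^2)/51 = 102/51 = 2, a_5 = floor((33 + 32)/2) = 32.
  m_6 = 2*32 - 32 = 32, d_6 = (1126 - 32^2)/2 = 102/2 = 51, a_6 = floor((33 + 32)/51) = 1.
  m_7 = 51*1 - 32 = 19, d_7 = (1126 - 19^2)/51 = 765/51 = 15, a_7 = floor((33 + 19)/15) = 3.
  m_8 = 15*3 - 19 = 26, d_8 = (1126 - 26^2)/15 = 450/15 = 30, a_8 = floor((33 + 26)/30) = 1.
  m_9 = 30*1 - 26 = 4, d_9 = (1126 - 4^2)/30 = 1110/30 = 37, a_9 = floor((33 + 4)/37) = 1.
  m_10 = 37*1 - 4 = 33, d_10 = (1126 - 33^2)/37 = 37/37 = 1, a_10 = floor((33 + 33)/1) = 66.
  m_11 = 1*66 - 33 = 33, d_11 = (1126 - 33^2)/1 = 37/1 = 37: (m_11, d_11) = (m_1, d_1) = (33, 37), so from here the quotients repeat a_1, ..., a_10; the period length is 10.
So sqrt(1126) = [33; (1, 1, 3, 1, 32, 1, 3, 1, 1, 66)] with period length k = 10.
k is even, so the fundamental solution of x^2 - 1126y^2 = 1 is (p_{k-1}, q_{k-1}) = (p_9, q_9); compute convergents through index 9.
Convergents (p_i = a_i*p_{i-1} + p_{i-2}, q_i = a_i*q_{i-1} + q_{i-2} with p_{-2}=0, p_{-1}=1, q_{-2}=1, q_{-1}=0):
  i=0: a_0=33, p_0 = 33*1 + 0 = 33, q_0 = 33*0 + 1 = 1.
  i=1: a_1=1, p_1 = 1*33 + 1 = 34, q_1 = 1*1 + 0 = 1.
  i=2: a_2=1, p_2 = 1*34 + 33 = 67, q_2 = 1*1 + 1 = 2.
  i=3: a_3=3, p_3 = 3*67 + 34 = 235, q_3 = 3*2 + 1 = 7.
  i=4: a_4=1, p_4 = 1*235 + 67 = 302, q_4 = 1*7 + 2 = 9.
  i=5: a_5=32, p_5 = 32*302 + 235 = 9899, q_5 = 32*9 + 7 = 295.
  i=6: a_6=1, p_6 = 1*9899 + 302 = 10201, q_6 = 1*295 + 9 = 304.
  i=7: a_7=3, p_7 = 3*10201 + 9899 = 40502, q_7 = 3*304 + 295 = 1207.
  i=8: a_8=1, p_8 = 1*40502 + 10201 = 50703, q_8 = 1*1207 + 304 = 1511.
  i=9: a_9=1, p_9 = 1*50703 + 40502 = 91205, q_9 = 1*1511 + 1207 = 2718.
Check: 91205^2 - 1126*2718^2 = 8318352025 - 8318352024 = 1, so (x, y) = (91205, 2718) solves the equation, and by the theorem it is the least positive solution.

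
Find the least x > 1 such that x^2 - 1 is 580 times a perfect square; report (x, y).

(x, y) = (289, 12)

First expand sqrt(580) as a continued fraction. With x_i = (sqrt(580) + m_i)/d_i and (m_0, d_0) = (0, 1): a_0 = floor(sqrt(580)) = 24, since 24^2 = 576 <= 580 < 625 = 25^2.
Iterate m_{i+1} = d_i*a_i - m_i, d_{i+1} = (580 - m_{i+1}^2)/d_i, a_{i+1} = floor((a_0 + m_{i+1})/d_{i+1}):
  m_1 = 1*24 - 0 = 24, d_1 = (580 - 24^2)/1 = 4/1 = 4, a_1 = floor((24 + 24)/4) = 12.
  m_2 = 4*12 - 24 = 24, d_2 = (580 - 24^2)/4 = 4/4 = 1, a_2 = floor((24 + 24)/1) = 48.
  m_3 = 1*48 - 24 = 24, d_3 = (580 - 24^2)/1 = 4/1 = 4: (m_3, d_3) = (m_1, d_1) = (24, 4), so from here the quotients repeat a_1, a_2; the period length is 2.
So sqrt(580) = [24; (12, 48)] with period length k = 2.
k is even, so the fundamental solution of x^2 - 580y^2 = 1 is (p_{k-1}, q_{k-1}) = (p_1, q_1); compute convergents through index 1.
Convergents (p_i = a_i*p_{i-1} + p_{i-2}, q_i = a_i*q_{i-1} + q_{i-2} with p_{-2}=0, p_{-1}=1, q_{-2}=1, q_{-1}=0):
  i=0: a_0=24, p_0 = 24*1 + 0 = 24, q_0 = 24*0 + 1 = 1.
  i=1: a_1=12, p_1 = 12*24 + 1 = 289, q_1 = 12*1 + 0 = 12.
Check: 289^2 - 580*12^2 = 83521 - 83520 = 1, so (x, y) = (289, 12) solves the equation, and by the theorem it is the least positive solution.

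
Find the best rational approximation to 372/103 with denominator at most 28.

Expand x = 372/103 as a continued fraction with the Euclidean algorithm:
  372 = 3*103 + 63, so a_0 = 3.
  103 = 1*63 + 40, so a_1 = 1.
  63 = 1*40 + 23, so a_2 = 1.
  40 = 1*23 + 17, so a_3 = 1.
  23 = 1*17 + 6, so a_4 = 1.
  17 = 2*6 + 5, so a_5 = 2.
  6 = 1*5 + 1, so a_6 = 1.
  5 = 5*1 + 0, so a_7 = 5.
so x = [3; 1, 1, 1, 1, 2, 1, 5].
Convergents (p_i = a_i*p_{i-1} + p_{i-2}, q_i = a_i*q_{i-1} + q_{i-2} with p_{-2}=0, p_{-1}=1, q_{-2}=1, q_{-1}=0), until the denominator exceeds 28:
  i=0: a_0=3, p_0 = 3*1 + 0 = 3, q_0 = 3*0 + 1 = 1.
  i=1: a_1=1, p_1 = 1*3 + 1 = 4, q_1 = 1*1 + 0 = 1.
  i=2: a_2=1, p_2 = 1*4 + 3 = 7, q_2 = 1*1 + 1 = 2.
  i=3: a_3=1, p_3 = 1*7 + 4 = 11, q_3 = 1*2 + 1 = 3.
  i=4: a_4=1, p_4 = 1*11 + 7 = 18, q_4 = 1*3 + 2 = 5.
  i=5: a_5=2, p_5 = 2*18 + 11 = 47, q_5 = 2*5 + 3 = 13.
  i=6: a_6=1, p_6 = 1*47 + 18 = 65, q_6 = 1*13 + 5 = 18.
  i=7: a_7=5, p_7 = 5*65 + 47 = 372, q_7 = 5*18 + 13 = 103.
q_7 = 103 > 28, so the last convergent with denominator <= 28 is p_6/q_6 = 65/18.
The closest fraction with denominator <= 28 is either p_6/q_6 or the intermediate fraction (k*p_6 + p_5)/(k*q_6 + q_5) with the largest k >= 1 whose denominator stays <= 28; these approach x as k grows, and every other convergent or intermediate fraction in range is farther away.
Largest k: floor((28 - q_5)/q_6) = floor((28 - 13)/18) = 0.
Since k = 0, no intermediate fraction beyond p_6/q_6 has denominator <= 28, so the convergent 65/18 is the closest (its error is |372*18 - 65*103|/(103*18) = 1/1854).

65/18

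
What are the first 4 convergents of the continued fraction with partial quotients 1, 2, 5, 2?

Using the convergent recurrence p_i = a_i*p_{i-1} + p_{i-2}, q_i = a_i*q_{i-1} + q_{i-2} with p_{-2}=0, p_{-1}=1, q_{-2}=1, q_{-1}=0:
  i=0: a_0=1, p_0 = 1*1 + 0 = 1, q_0 = 1*0 + 1 = 1.
  i=1: a_1=2, p_1 = 2*1 + 1 = 3, q_1 = 2*1 + 0 = 2.
  i=2: a_2=5, p_2 = 5*3 + 1 = 16, q_2 = 5*2 + 1 = 11.
  i=3: a_3=2, p_3 = 2*16 + 3 = 35, q_3 = 2*11 + 2 = 24.

1/1, 3/2, 16/11, 35/24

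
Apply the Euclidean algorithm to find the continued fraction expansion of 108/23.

[4; 1, 2, 3, 2]

Run the Euclidean algorithm on 108 and 23; the successive quotients are the partial quotients a_0, a_1, ... (each step inverts the fractional part left over by the previous one):
  108 = 4*23 + 16, so a_0 = 4.
  23 = 1*16 + 7, so a_1 = 1.
  16 = 2*7 + 2, so a_2 = 2.
  7 = 3*2 + 1, so a_3 = 3.
  2 = 2*1 + 0, so a_4 = 2.
The remainder reaches 0 after 5 divisions, so the expansion has 5 partial quotients, read off in order.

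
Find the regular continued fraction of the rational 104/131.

[0; 1, 3, 1, 5, 1, 3]

Run the Euclidean algorithm on 104 and 131; the successive quotients are the partial quotients a_0, a_1, ... (each step inverts the fractional part left over by the previous one):
  104 = 0*131 + 104, so a_0 = 0.
  131 = 1*104 + 27, so a_1 = 1.
  104 = 3*27 + 23, so a_2 = 3.
  27 = 1*23 + 4, so a_3 = 1.
  23 = 5*4 + 3, so a_4 = 5.
  4 = 1*3 + 1, so a_5 = 1.
  3 = 3*1 + 0, so a_6 = 3.
The remainder reaches 0 after 7 divisions, so the expansion has 7 partial quotients, read off in order.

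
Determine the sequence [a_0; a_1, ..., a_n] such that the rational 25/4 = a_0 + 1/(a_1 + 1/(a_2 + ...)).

[6; 4]

Run the Euclidean algorithm on 25 and 4; the successive quotients are the partial quotients a_0, a_1, ... (each step inverts the fractional part left over by the previous one):
  25 = 6*4 + 1, so a_0 = 6.
  4 = 4*1 + 0, so a_1 = 4.
The remainder reaches 0 after 2 divisions, so the expansion has 2 partial quotients, read off in order.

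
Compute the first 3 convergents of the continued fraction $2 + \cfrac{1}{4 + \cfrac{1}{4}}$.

2/1, 9/4, 38/17

Using the convergent recurrence p_i = a_i*p_{i-1} + p_{i-2}, q_i = a_i*q_{i-1} + q_{i-2} with p_{-2}=0, p_{-1}=1, q_{-2}=1, q_{-1}=0:
  i=0: a_0=2, p_0 = 2*1 + 0 = 2, q_0 = 2*0 + 1 = 1.
  i=1: a_1=4, p_1 = 4*2 + 1 = 9, q_1 = 4*1 + 0 = 4.
  i=2: a_2=4, p_2 = 4*9 + 2 = 38, q_2 = 4*4 + 1 = 17.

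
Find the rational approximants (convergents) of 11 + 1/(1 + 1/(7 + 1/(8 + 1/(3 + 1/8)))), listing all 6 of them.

Using the convergent recurrence p_i = a_i*p_{i-1} + p_{i-2}, q_i = a_i*q_{i-1} + q_{i-2} with p_{-2}=0, p_{-1}=1, q_{-2}=1, q_{-1}=0:
  i=0: a_0=11, p_0 = 11*1 + 0 = 11, q_0 = 11*0 + 1 = 1.
  i=1: a_1=1, p_1 = 1*11 + 1 = 12, q_1 = 1*1 + 0 = 1.
  i=2: a_2=7, p_2 = 7*12 + 11 = 95, q_2 = 7*1 + 1 = 8.
  i=3: a_3=8, p_3 = 8*95 + 12 = 772, q_3 = 8*8 + 1 = 65.
  i=4: a_4=3, p_4 = 3*772 + 95 = 2411, q_4 = 3*65 + 8 = 203.
  i=5: a_5=8, p_5 = 8*2411 + 772 = 20060, q_5 = 8*203 + 65 = 1689.

11/1, 12/1, 95/8, 772/65, 2411/203, 20060/1689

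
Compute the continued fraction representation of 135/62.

[2; 5, 1, 1, 1, 3]

Run the Euclidean algorithm on 135 and 62; the successive quotients are the partial quotients a_0, a_1, ... (each step inverts the fractional part left over by the previous one):
  135 = 2*62 + 11, so a_0 = 2.
  62 = 5*11 + 7, so a_1 = 5.
  11 = 1*7 + 4, so a_2 = 1.
  7 = 1*4 + 3, so a_3 = 1.
  4 = 1*3 + 1, so a_4 = 1.
  3 = 3*1 + 0, so a_5 = 3.
The remainder reaches 0 after 6 divisions, so the expansion has 6 partial quotients, read off in order.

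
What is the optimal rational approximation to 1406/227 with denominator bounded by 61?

Expand x = 1406/227 as a continued fraction with the Euclidean algorithm:
  1406 = 6*227 + 44, so a_0 = 6.
  227 = 5*44 + 7, so a_1 = 5.
  44 = 6*7 + 2, so a_2 = 6.
  7 = 3*2 + 1, so a_3 = 3.
  2 = 2*1 + 0, so a_4 = 2.
so x = [6; 5, 6, 3, 2].
Convergents (p_i = a_i*p_{i-1} + p_{i-2}, q_i = a_i*q_{i-1} + q_{i-2} with p_{-2}=0, p_{-1}=1, q_{-2}=1, q_{-1}=0), until the denominator exceeds 61:
  i=0: a_0=6, p_0 = 6*1 + 0 = 6, q_0 = 6*0 + 1 = 1.
  i=1: a_1=5, p_1 = 5*6 + 1 = 31, q_1 = 5*1 + 0 = 5.
  i=2: a_2=6, p_2 = 6*31 + 6 = 192, q_2 = 6*5 + 1 = 31.
  i=3: a_3=3, p_3 = 3*192 + 31 = 607, q_3 = 3*31 + 5 = 98.
q_3 = 98 > 61, so the last convergent with denominator <= 61 is p_2/q_2 = 192/31.
The closest fraction with denominator <= 61 is either p_2/q_2 or the intermediate fraction (k*p_2 + p_1)/(k*q_2 + q_1) with the largest k >= 1 whose denominator stays <= 61; these approach x as k grows, and every other convergent or intermediate fraction in range is farther away.
Largest k: floor((61 - q_1)/q_2) = floor((61 - 5)/31) = 1.
That gives (1*192 + 31)/(1*31 + 5) = 223/36.
Compare the errors: |x - 192/31| = |1406*31 - 192*227|/(227*31) = 2/7037, and |x - 223/36| = |1406*36 - 223*227|/(227*36) = 5/8172.
Cross-multiplying, 2*8172 = 16344 < 35185 = 5*7037, so 2/7037 is smaller: the convergent 192/31 is closer to x than 223/36.

192/31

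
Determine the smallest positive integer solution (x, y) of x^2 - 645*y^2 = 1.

(x, y) = (1024001, 40320)

First expand sqrt(645) as a continued fraction. With x_i = (sqrt(645) + m_i)/d_i and (m_0, d_0) = (0, 1): a_0 = floor(sqrt(645)) = 25, since 25^2 = 625 <= 645 < 676 = 26^2.
Iterate m_{i+1} = d_i*a_i - m_i, d_{i+1} = (645 - m_{i+1}^2)/d_i, a_{i+1} = floor((a_0 + m_{i+1})/d_{i+1}):
  m_1 = 1*25 - 0 = 25, d_1 = (645 - 25^2)/1 = 20/1 = 20, a_1 = floor((25 + 25)/20) = 2.
  m_2 = 20*2 - 25 = 15, d_2 = (645 - 15^2)/20 = 420/20 = 21, a_2 = floor((25 + 15)/21) = 1.
  m_3 = 21*1 - 15 = 6, d_3 = (645 - 6^2)/21 = 609/21 = 29, a_3 = floor((25 + 6)/29) = 1.
  m_4 = 29*1 - 6 = 23, d_4 = (645 - 23^2)/29 = 116/29 = 4, a_4 = floor((25 + 23)/4) = 12.
  m_5 = 4*12 - 23 = 25, d_5 = (645 - 25^2)/4 = 20/4 = 5, a_5 = floor((25 + 25)/5) = 10.
  m_6 = 5*10 - 25 = 25, d_6 = (645 - 25^2)/5 = 20/5 = 4, a_6 = floor((25 + 25)/4) = 12.
  m_7 = 4*12 - 25 = 23, d_7 = (645 - 23^2)/4 = 116/4 = 29, a_7 = floor((25 + 23)/29) = 1.
  m_8 = 29*1 - 23 = 6, d_8 = (645 - 6^2)/29 = 609/29 = 21, a_8 = floor((25 + 6)/21) = 1.
  m_9 = 21*1 - 6 = 15, d_9 = (645 - 15^2)/21 = 420/21 = 20, a_9 = floor((25 + 15)/20) = 2.
  m_10 = 20*2 - 15 = 25, d_10 = (645 - 25^2)/20 = 20/20 = 1, a_10 = floor((25 + 25)/1) = 50.
  m_11 = 1*50 - 25 = 25, d_11 = (645 - 25^2)/1 = 20/1 = 20: (m_11, d_11) = (m_1, d_1) = (25, 20), so from here the quotients repeat a_1, ..., a_10; the period length is 10.
So sqrt(645) = [25; (2, 1, 1, 12, 10, 12, 1, 1, 2, 50)] with period length k = 10.
k is even, so the fundamental solution of x^2 - 645y^2 = 1 is (p_{k-1}, q_{k-1}) = (p_9, q_9); compute convergents through index 9.
Convergents (p_i = a_i*p_{i-1} + p_{i-2}, q_i = a_i*q_{i-1} + q_{i-2} with p_{-2}=0, p_{-1}=1, q_{-2}=1, q_{-1}=0):
  i=0: a_0=25, p_0 = 25*1 + 0 = 25, q_0 = 25*0 + 1 = 1.
  i=1: a_1=2, p_1 = 2*25 + 1 = 51, q_1 = 2*1 + 0 = 2.
  i=2: a_2=1, p_2 = 1*51 + 25 = 76, q_2 = 1*2 + 1 = 3.
  i=3: a_3=1, p_3 = 1*76 + 51 = 127, q_3 = 1*3 + 2 = 5.
  i=4: a_4=12, p_4 = 12*127 + 76 = 1600, q_4 = 12*5 + 3 = 63.
  i=5: a_5=10, p_5 = 10*1600 + 127 = 16127, q_5 = 10*63 + 5 = 635.
  i=6: a_6=12, p_6 = 12*16127 + 1600 = 195124, q_6 = 12*635 + 63 = 7683.
  i=7: a_7=1, p_7 = 1*195124 + 16127 = 211251, q_7 = 1*7683 + 635 = 8318.
  i=8: a_8=1, p_8 = 1*211251 + 195124 = 406375, q_8 = 1*8318 + 7683 = 16001.
  i=9: a_9=2, p_9 = 2*406375 + 211251 = 1024001, q_9 = 2*16001 + 8318 = 40320.
Check: 1024001^2 - 645*40320^2 = 1048578048001 - 1048578048000 = 1, so (x, y) = (1024001, 40320) solves the equation, and by the theorem it is the least positive solution.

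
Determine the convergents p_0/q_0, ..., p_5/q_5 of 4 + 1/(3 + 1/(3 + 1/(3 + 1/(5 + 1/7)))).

Using the convergent recurrence p_i = a_i*p_{i-1} + p_{i-2}, q_i = a_i*q_{i-1} + q_{i-2} with p_{-2}=0, p_{-1}=1, q_{-2}=1, q_{-1}=0:
  i=0: a_0=4, p_0 = 4*1 + 0 = 4, q_0 = 4*0 + 1 = 1.
  i=1: a_1=3, p_1 = 3*4 + 1 = 13, q_1 = 3*1 + 0 = 3.
  i=2: a_2=3, p_2 = 3*13 + 4 = 43, q_2 = 3*3 + 1 = 10.
  i=3: a_3=3, p_3 = 3*43 + 13 = 142, q_3 = 3*10 + 3 = 33.
  i=4: a_4=5, p_4 = 5*142 + 43 = 753, q_4 = 5*33 + 10 = 175.
  i=5: a_5=7, p_5 = 7*753 + 142 = 5413, q_5 = 7*175 + 33 = 1258.

4/1, 13/3, 43/10, 142/33, 753/175, 5413/1258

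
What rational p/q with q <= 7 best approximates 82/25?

23/7

Expand x = 82/25 as a continued fraction with the Euclidean algorithm:
  82 = 3*25 + 7, so a_0 = 3.
  25 = 3*7 + 4, so a_1 = 3.
  7 = 1*4 + 3, so a_2 = 1.
  4 = 1*3 + 1, so a_3 = 1.
  3 = 3*1 + 0, so a_4 = 3.
so x = [3; 3, 1, 1, 3].
Convergents (p_i = a_i*p_{i-1} + p_{i-2}, q_i = a_i*q_{i-1} + q_{i-2} with p_{-2}=0, p_{-1}=1, q_{-2}=1, q_{-1}=0), until the denominator exceeds 7:
  i=0: a_0=3, p_0 = 3*1 + 0 = 3, q_0 = 3*0 + 1 = 1.
  i=1: a_1=3, p_1 = 3*3 + 1 = 10, q_1 = 3*1 + 0 = 3.
  i=2: a_2=1, p_2 = 1*10 + 3 = 13, q_2 = 1*3 + 1 = 4.
  i=3: a_3=1, p_3 = 1*13 + 10 = 23, q_3 = 1*4 + 3 = 7.
  i=4: a_4=3, p_4 = 3*23 + 13 = 82, q_4 = 3*7 + 4 = 25.
q_4 = 25 > 7, so the last convergent with denominator <= 7 is p_3/q_3 = 23/7.
The closest fraction with denominator <= 7 is either p_3/q_3 or the intermediate fraction (k*p_3 + p_2)/(k*q_3 + q_2) with the largest k >= 1 whose denominator stays <= 7; these approach x as k grows, and every other convergent or intermediate fraction in range is farther away.
Largest k: floor((7 - q_2)/q_3) = floor((7 - 4)/7) = 0.
Since k = 0, no intermediate fraction beyond p_3/q_3 has denominator <= 7, so the convergent 23/7 is the closest (its error is |82*7 - 23*25|/(25*7) = 1/175).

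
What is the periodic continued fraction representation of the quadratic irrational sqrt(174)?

Write x_i = (sqrt(174) + m_i)/d_i with (m_0, d_0) = (0, 1). a_0 = floor(sqrt(174)) = 13, since 13^2 = 169 <= 174 < 196 = 14^2.
Iterate m_{i+1} = d_i*a_i - m_i, d_{i+1} = (174 - m_{i+1}^2)/d_i, a_{i+1} = floor((a_0 + m_{i+1})/d_{i+1}):
  m_1 = 1*13 - 0 = 13, d_1 = (174 - 13^2)/1 = 5/1 = 5, a_1 = floor((13 + 13)/5) = 5.
  m_2 = 5*5 - 13 = 12, d_2 = (174 - 12^2)/5 = 30/5 = 6, a_2 = floor((13 + 12)/6) = 4.
  m_3 = 6*4 - 12 = 12, d_3 = (174 - 12^2)/6 = 30/6 = 5, a_3 = floor((13 + 12)/5) = 5.
  m_4 = 5*5 - 12 = 13, d_4 = (174 - 13^2)/5 = 5/5 = 1, a_4 = floor((13 + 13)/1) = 26.
  m_5 = 1*26 - 13 = 13, d_5 = (174 - 13^2)/1 = 5/1 = 5: (m_5, d_5) = (m_1, d_1) = (13, 5), so from here the quotients repeat a_1, ..., a_4; the period length is 4.
Hence the expansion of sqrt(174) is a_0 = 13 followed by the repeating block 5, 4, 5, 26 (period 4).

[13; (5, 4, 5, 26)]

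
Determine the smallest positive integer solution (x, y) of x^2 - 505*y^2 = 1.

(x, y) = (809, 36)

First expand sqrt(505) as a continued fraction. With x_i = (sqrt(505) + m_i)/d_i and (m_0, d_0) = (0, 1): a_0 = floor(sqrt(505)) = 22, since 22^2 = 484 <= 505 < 529 = 23^2.
Iterate m_{i+1} = d_i*a_i - m_i, d_{i+1} = (505 - m_{i+1}^2)/d_i, a_{i+1} = floor((a_0 + m_{i+1})/d_{i+1}):
  m_1 = 1*22 - 0 = 22, d_1 = (505 - 22^2)/1 = 21/1 = 21, a_1 = floor((22 + 22)/21) = 2.
  m_2 = 21*2 - 22 = 20, d_2 = (505 - 20^2)/21 = 105/21 = 5, a_2 = floor((22 + 20)/5) = 8.
  m_3 = 5*8 - 20 = 20, d_3 = (505 - 20^2)/5 = 105/5 = 21, a_3 = floor((22 + 20)/21) = 2.
  m_4 = 21*2 - 20 = 22, d_4 = (505 - 22^2)/21 = 21/21 = 1, a_4 = floor((22 + 22)/1) = 44.
  m_5 = 1*44 - 22 = 22, d_5 = (505 - 22^2)/1 = 21/1 = 21: (m_5, d_5) = (m_1, d_1) = (22, 21), so from here the quotients repeat a_1, ..., a_4; the period length is 4.
So sqrt(505) = [22; (2, 8, 2, 44)] with period length k = 4.
k is even, so the fundamental solution of x^2 - 505y^2 = 1 is (p_{k-1}, q_{k-1}) = (p_3, q_3); compute convergents through index 3.
Convergents (p_i = a_i*p_{i-1} + p_{i-2}, q_i = a_i*q_{i-1} + q_{i-2} with p_{-2}=0, p_{-1}=1, q_{-2}=1, q_{-1}=0):
  i=0: a_0=22, p_0 = 22*1 + 0 = 22, q_0 = 22*0 + 1 = 1.
  i=1: a_1=2, p_1 = 2*22 + 1 = 45, q_1 = 2*1 + 0 = 2.
  i=2: a_2=8, p_2 = 8*45 + 22 = 382, q_2 = 8*2 + 1 = 17.
  i=3: a_3=2, p_3 = 2*382 + 45 = 809, q_3 = 2*17 + 2 = 36.
Check: 809^2 - 505*36^2 = 654481 - 654480 = 1, so (x, y) = (809, 36) solves the equation, and by the theorem it is the least positive solution.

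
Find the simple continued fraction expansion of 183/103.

Run the Euclidean algorithm on 183 and 103; the successive quotients are the partial quotients a_0, a_1, ... (each step inverts the fractional part left over by the previous one):
  183 = 1*103 + 80, so a_0 = 1.
  103 = 1*80 + 23, so a_1 = 1.
  80 = 3*23 + 11, so a_2 = 3.
  23 = 2*11 + 1, so a_3 = 2.
  11 = 11*1 + 0, so a_4 = 11.
The remainder reaches 0 after 5 divisions, so the expansion has 5 partial quotients, read off in order.

[1; 1, 3, 2, 11]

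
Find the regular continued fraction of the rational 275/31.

[8; 1, 6, 1, 3]

Run the Euclidean algorithm on 275 and 31; the successive quotients are the partial quotients a_0, a_1, ... (each step inverts the fractional part left over by the previous one):
  275 = 8*31 + 27, so a_0 = 8.
  31 = 1*27 + 4, so a_1 = 1.
  27 = 6*4 + 3, so a_2 = 6.
  4 = 1*3 + 1, so a_3 = 1.
  3 = 3*1 + 0, so a_4 = 3.
The remainder reaches 0 after 5 divisions, so the expansion has 5 partial quotients, read off in order.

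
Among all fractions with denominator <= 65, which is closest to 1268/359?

166/47

Expand x = 1268/359 as a continued fraction with the Euclidean algorithm:
  1268 = 3*359 + 191, so a_0 = 3.
  359 = 1*191 + 168, so a_1 = 1.
  191 = 1*168 + 23, so a_2 = 1.
  168 = 7*23 + 7, so a_3 = 7.
  23 = 3*7 + 2, so a_4 = 3.
  7 = 3*2 + 1, so a_5 = 3.
  2 = 2*1 + 0, so a_6 = 2.
so x = [3; 1, 1, 7, 3, 3, 2].
Convergents (p_i = a_i*p_{i-1} + p_{i-2}, q_i = a_i*q_{i-1} + q_{i-2} with p_{-2}=0, p_{-1}=1, q_{-2}=1, q_{-1}=0), until the denominator exceeds 65:
  i=0: a_0=3, p_0 = 3*1 + 0 = 3, q_0 = 3*0 + 1 = 1.
  i=1: a_1=1, p_1 = 1*3 + 1 = 4, q_1 = 1*1 + 0 = 1.
  i=2: a_2=1, p_2 = 1*4 + 3 = 7, q_2 = 1*1 + 1 = 2.
  i=3: a_3=7, p_3 = 7*7 + 4 = 53, q_3 = 7*2 + 1 = 15.
  i=4: a_4=3, p_4 = 3*53 + 7 = 166, q_4 = 3*15 + 2 = 47.
  i=5: a_5=3, p_5 = 3*166 + 53 = 551, q_5 = 3*47 + 15 = 156.
q_5 = 156 > 65, so the last convergent with denominator <= 65 is p_4/q_4 = 166/47.
The closest fraction with denominator <= 65 is either p_4/q_4 or the intermediate fraction (k*p_4 + p_3)/(k*q_4 + q_3) with the largest k >= 1 whose denominator stays <= 65; these approach x as k grows, and every other convergent or intermediate fraction in range is farther away.
Largest k: floor((65 - q_3)/q_4) = floor((65 - 15)/47) = 1.
That gives (1*166 + 53)/(1*47 + 15) = 219/62.
Compare the errors: |x - 166/47| = |1268*47 - 166*359|/(359*47) = 2/16873, and |x - 219/62| = |1268*62 - 219*359|/(359*62) = 5/22258.
Cross-multiplying, 2*22258 = 44516 < 84365 = 5*16873, so 2/16873 is smaller: the convergent 166/47 is closer to x than 219/62.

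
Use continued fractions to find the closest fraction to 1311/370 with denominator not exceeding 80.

163/46

Expand x = 1311/370 as a continued fraction with the Euclidean algorithm:
  1311 = 3*370 + 201, so a_0 = 3.
  370 = 1*201 + 169, so a_1 = 1.
  201 = 1*169 + 32, so a_2 = 1.
  169 = 5*32 + 9, so a_3 = 5.
  32 = 3*9 + 5, so a_4 = 3.
  9 = 1*5 + 4, so a_5 = 1.
  5 = 1*4 + 1, so a_6 = 1.
  4 = 4*1 + 0, so a_7 = 4.
so x = [3; 1, 1, 5, 3, 1, 1, 4].
Convergents (p_i = a_i*p_{i-1} + p_{i-2}, q_i = a_i*q_{i-1} + q_{i-2} with p_{-2}=0, p_{-1}=1, q_{-2}=1, q_{-1}=0), until the denominator exceeds 80:
  i=0: a_0=3, p_0 = 3*1 + 0 = 3, q_0 = 3*0 + 1 = 1.
  i=1: a_1=1, p_1 = 1*3 + 1 = 4, q_1 = 1*1 + 0 = 1.
  i=2: a_2=1, p_2 = 1*4 + 3 = 7, q_2 = 1*1 + 1 = 2.
  i=3: a_3=5, p_3 = 5*7 + 4 = 39, q_3 = 5*2 + 1 = 11.
  i=4: a_4=3, p_4 = 3*39 + 7 = 124, q_4 = 3*11 + 2 = 35.
  i=5: a_5=1, p_5 = 1*124 + 39 = 163, q_5 = 1*35 + 11 = 46.
  i=6: a_6=1, p_6 = 1*163 + 124 = 287, q_6 = 1*46 + 35 = 81.
q_6 = 81 > 80, so the last convergent with denominator <= 80 is p_5/q_5 = 163/46.
The closest fraction with denominator <= 80 is either p_5/q_5 or the intermediate fraction (k*p_5 + p_4)/(k*q_5 + q_4) with the largest k >= 1 whose denominator stays <= 80; these approach x as k grows, and every other convergent or intermediate fraction in range is farther away.
Largest k: floor((80 - q_4)/q_5) = floor((80 - 35)/46) = 0.
Since k = 0, no intermediate fraction beyond p_5/q_5 has denominator <= 80, so the convergent 163/46 is the closest (its error is |1311*46 - 163*370|/(370*46) = 4/17020).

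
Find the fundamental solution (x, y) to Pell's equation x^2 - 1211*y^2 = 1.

First expand sqrt(1211) as a continued fraction. With x_i = (sqrt(1211) + m_i)/d_i and (m_0, d_0) = (0, 1): a_0 = floor(sqrt(1211)) = 34, since 34^2 = 1156 <= 1211 < 1225 = 35^2.
Iterate m_{i+1} = d_i*a_i - m_i, d_{i+1} = (1211 - m_{i+1}^2)/d_i, a_{i+1} = floor((a_0 + m_{i+1})/d_{i+1}):
  m_1 = 1*34 - 0 = 34, d_1 = (1211 - 34^2)/1 = 55/1 = 55, a_1 = floor((34 + 34)/55) = 1.
  m_2 = 55*1 - 34 = 21, d_2 = (1211 - 21^2)/55 = 770/55 = 14, a_2 = floor((34 + 21)/14) = 3.
  m_3 = 14*3 - 21 = 21, d_3 = (1211 - 21^2)/14 = 770/14 = 55, a_3 = floor((34 + 21)/55) = 1.
  m_4 = 55*1 - 21 = 34, d_4 = (1211 - 34^2)/55 = 55/55 = 1, a_4 = floor((34 + 34)/1) = 68.
  m_5 = 1*68 - 34 = 34, d_5 = (1211 - 34^2)/1 = 55/1 = 55: (m_5, d_5) = (m_1, d_1) = (34, 55), so from here the quotients repeat a_1, ..., a_4; the period length is 4.
So sqrt(1211) = [34; (1, 3, 1, 68)] with period length k = 4.
k is even, so the fundamental solution of x^2 - 1211y^2 = 1 is (p_{k-1}, q_{k-1}) = (p_3, q_3); compute convergents through index 3.
Convergents (p_i = a_i*p_{i-1} + p_{i-2}, q_i = a_i*q_{i-1} + q_{i-2} with p_{-2}=0, p_{-1}=1, q_{-2}=1, q_{-1}=0):
  i=0: a_0=34, p_0 = 34*1 + 0 = 34, q_0 = 34*0 + 1 = 1.
  i=1: a_1=1, p_1 = 1*34 + 1 = 35, q_1 = 1*1 + 0 = 1.
  i=2: a_2=3, p_2 = 3*35 + 34 = 139, q_2 = 3*1 + 1 = 4.
  i=3: a_3=1, p_3 = 1*139 + 35 = 174, q_3 = 1*4 + 1 = 5.
Check: 174^2 - 1211*5^2 = 30276 - 30275 = 1, so (x, y) = (174, 5) solves the equation, and by the theorem it is the least positive solution.

(x, y) = (174, 5)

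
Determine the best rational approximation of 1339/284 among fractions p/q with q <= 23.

Expand x = 1339/284 as a continued fraction with the Euclidean algorithm:
  1339 = 4*284 + 203, so a_0 = 4.
  284 = 1*203 + 81, so a_1 = 1.
  203 = 2*81 + 41, so a_2 = 2.
  81 = 1*41 + 40, so a_3 = 1.
  41 = 1*40 + 1, so a_4 = 1.
  40 = 40*1 + 0, so a_5 = 40.
so x = [4; 1, 2, 1, 1, 40].
Convergents (p_i = a_i*p_{i-1} + p_{i-2}, q_i = a_i*q_{i-1} + q_{i-2} with p_{-2}=0, p_{-1}=1, q_{-2}=1, q_{-1}=0), until the denominator exceeds 23:
  i=0: a_0=4, p_0 = 4*1 + 0 = 4, q_0 = 4*0 + 1 = 1.
  i=1: a_1=1, p_1 = 1*4 + 1 = 5, q_1 = 1*1 + 0 = 1.
  i=2: a_2=2, p_2 = 2*5 + 4 = 14, q_2 = 2*1 + 1 = 3.
  i=3: a_3=1, p_3 = 1*14 + 5 = 19, q_3 = 1*3 + 1 = 4.
  i=4: a_4=1, p_4 = 1*19 + 14 = 33, q_4 = 1*4 + 3 = 7.
  i=5: a_5=40, p_5 = 40*33 + 19 = 1339, q_5 = 40*7 + 4 = 284.
q_5 = 284 > 23, so the last convergent with denominator <= 23 is p_4/q_4 = 33/7.
The closest fraction with denominator <= 23 is either p_4/q_4 or the intermediate fraction (k*p_4 + p_3)/(k*q_4 + q_3) with the largest k >= 1 whose denominator stays <= 23; these approach x as k grows, and every other convergent or intermediate fraction in range is farther away.
Largest k: floor((23 - q_3)/q_4) = floor((23 - 4)/7) = 2.
That gives (2*33 + 19)/(2*7 + 4) = 85/18.
Compare the errors: |x - 33/7| = |1339*7 - 33*284|/(284*7) = 1/1988, and |x - 85/18| = |1339*18 - 85*284|/(284*18) = 38/5112.
Cross-multiplying, 1*5112 = 5112 < 75544 = 38*1988, so 1/1988 is smaller: the convergent 33/7 is closer to x than 85/18.

33/7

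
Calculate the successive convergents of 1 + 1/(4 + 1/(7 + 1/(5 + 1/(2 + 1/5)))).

1/1, 5/4, 36/29, 185/149, 406/327, 2215/1784

Using the convergent recurrence p_i = a_i*p_{i-1} + p_{i-2}, q_i = a_i*q_{i-1} + q_{i-2} with p_{-2}=0, p_{-1}=1, q_{-2}=1, q_{-1}=0:
  i=0: a_0=1, p_0 = 1*1 + 0 = 1, q_0 = 1*0 + 1 = 1.
  i=1: a_1=4, p_1 = 4*1 + 1 = 5, q_1 = 4*1 + 0 = 4.
  i=2: a_2=7, p_2 = 7*5 + 1 = 36, q_2 = 7*4 + 1 = 29.
  i=3: a_3=5, p_3 = 5*36 + 5 = 185, q_3 = 5*29 + 4 = 149.
  i=4: a_4=2, p_4 = 2*185 + 36 = 406, q_4 = 2*149 + 29 = 327.
  i=5: a_5=5, p_5 = 5*406 + 185 = 2215, q_5 = 5*327 + 149 = 1784.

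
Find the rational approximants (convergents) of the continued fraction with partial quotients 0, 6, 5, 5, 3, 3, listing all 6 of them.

0/1, 1/6, 5/31, 26/161, 83/514, 275/1703

Using the convergent recurrence p_i = a_i*p_{i-1} + p_{i-2}, q_i = a_i*q_{i-1} + q_{i-2} with p_{-2}=0, p_{-1}=1, q_{-2}=1, q_{-1}=0:
  i=0: a_0=0, p_0 = 0*1 + 0 = 0, q_0 = 0*0 + 1 = 1.
  i=1: a_1=6, p_1 = 6*0 + 1 = 1, q_1 = 6*1 + 0 = 6.
  i=2: a_2=5, p_2 = 5*1 + 0 = 5, q_2 = 5*6 + 1 = 31.
  i=3: a_3=5, p_3 = 5*5 + 1 = 26, q_3 = 5*31 + 6 = 161.
  i=4: a_4=3, p_4 = 3*26 + 5 = 83, q_4 = 3*161 + 31 = 514.
  i=5: a_5=3, p_5 = 3*83 + 26 = 275, q_5 = 3*514 + 161 = 1703.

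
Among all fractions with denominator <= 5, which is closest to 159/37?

Expand x = 159/37 as a continued fraction with the Euclidean algorithm:
  159 = 4*37 + 11, so a_0 = 4.
  37 = 3*11 + 4, so a_1 = 3.
  11 = 2*4 + 3, so a_2 = 2.
  4 = 1*3 + 1, so a_3 = 1.
  3 = 3*1 + 0, so a_4 = 3.
so x = [4; 3, 2, 1, 3].
Convergents (p_i = a_i*p_{i-1} + p_{i-2}, q_i = a_i*q_{i-1} + q_{i-2} with p_{-2}=0, p_{-1}=1, q_{-2}=1, q_{-1}=0), until the denominator exceeds 5:
  i=0: a_0=4, p_0 = 4*1 + 0 = 4, q_0 = 4*0 + 1 = 1.
  i=1: a_1=3, p_1 = 3*4 + 1 = 13, q_1 = 3*1 + 0 = 3.
  i=2: a_2=2, p_2 = 2*13 + 4 = 30, q_2 = 2*3 + 1 = 7.
q_2 = 7 > 5, so the last convergent with denominator <= 5 is p_1/q_1 = 13/3.
The closest fraction with denominator <= 5 is either p_1/q_1 or the intermediate fraction (k*p_1 + p_0)/(k*q_1 + q_0) with the largest k >= 1 whose denominator stays <= 5; these approach x as k grows, and every other convergent or intermediate fraction in range is farther away.
Largest k: floor((5 - q_0)/q_1) = floor((5 - 1)/3) = 1.
That gives (1*13 + 4)/(1*3 + 1) = 17/4.
Compare the errors: |x - 13/3| = |159*3 - 13*37|/(37*3) = 4/111, and |x - 17/4| = |159*4 - 17*37|/(37*4) = 7/148.
Cross-multiplying, 4*148 = 592 < 777 = 7*111, so 4/111 is smaller: the convergent 13/3 is closer to x than 17/4.

13/3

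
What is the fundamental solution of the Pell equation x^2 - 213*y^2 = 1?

First expand sqrt(213) as a continued fraction. With x_i = (sqrt(213) + m_i)/d_i and (m_0, d_0) = (0, 1): a_0 = floor(sqrt(213)) = 14, since 14^2 = 196 <= 213 < 225 = 15^2.
Iterate m_{i+1} = d_i*a_i - m_i, d_{i+1} = (213 - m_{i+1}^2)/d_i, a_{i+1} = floor((a_0 + m_{i+1})/d_{i+1}):
  m_1 = 1*14 - 0 = 14, d_1 = (213 - 14^2)/1 = 17/1 = 17, a_1 = floor((14 + 14)/17) = 1.
  m_2 = 17*1 - 14 = 3, d_2 = (213 - 3^2)/17 = 204/17 = 12, a_2 = floor((14 + 3)/12) = 1.
  m_3 = 12*1 - 3 = 9, d_3 = (213 - 9^2)/12 = 132/12 = 11, a_3 = floor((14 + 9)/11) = 2.
  m_4 = 11*2 - 9 = 13, d_4 = (213 - 13^2)/11 = 44/11 = 4, a_4 = floor((14 + 13)/4) = 6.
  m_5 = 4*6 - 13 = 11, d_5 = (213 - 11^2)/4 = 92/4 = 23, a_5 = floor((14 + 11)/23) = 1.
  m_6 = 23*1 - 11 = 12, d_6 = (213 - 12^2)/23 = 69/23 = 3, a_6 = floor((14 + 12)/3) = 8.
  m_7 = 3*8 - 12 = 12, d_7 = (213 - 12^2)/3 = 69/3 = 23, a_7 = floor((14 + 12)/23) = 1.
  m_8 = 23*1 - 12 = 11, d_8 = (213 - 11^2)/23 = 92/23 = 4, a_8 = floor((14 + 11)/4) = 6.
  m_9 = 4*6 - 11 = 13, d_9 = (213 - 13^2)/4 = 44/4 = 11, a_9 = floor((14 + 13)/11) = 2.
  m_10 = 11*2 - 13 = 9, d_10 = (213 - 9^2)/11 = 132/11 = 12, a_10 = floor((14 + 9)/12) = 1.
  m_11 = 12*1 - 9 = 3, d_11 = (213 - 3^2)/12 = 204/12 = 17, a_11 = floor((14 + 3)/17) = 1.
  m_12 = 17*1 - 3 = 14, d_12 = (213 - 14^2)/17 = 17/17 = 1, a_12 = floor((14 + 14)/1) = 28.
  m_13 = 1*28 - 14 = 14, d_13 = (213 - 14^2)/1 = 17/1 = 17: (m_13, d_13) = (m_1, d_1) = (14, 17), so from here the quotients repeat a_1, ..., a_12; the period length is 12.
So sqrt(213) = [14; (1, 1, 2, 6, 1, 8, 1, 6, 2, 1, 1, 28)] with period length k = 12.
k is even, so the fundamental solution of x^2 - 213y^2 = 1 is (p_{k-1}, q_{k-1}) = (p_11, q_11); compute convergents through index 11.
Convergents (p_i = a_i*p_{i-1} + p_{i-2}, q_i = a_i*q_{i-1} + q_{i-2} with p_{-2}=0, p_{-1}=1, q_{-2}=1, q_{-1}=0):
  i=0: a_0=14, p_0 = 14*1 + 0 = 14, q_0 = 14*0 + 1 = 1.
  i=1: a_1=1, p_1 = 1*14 + 1 = 15, q_1 = 1*1 + 0 = 1.
  i=2: a_2=1, p_2 = 1*15 + 14 = 29, q_2 = 1*1 + 1 = 2.
  i=3: a_3=2, p_3 = 2*29 + 15 = 73, q_3 = 2*2 + 1 = 5.
  i=4: a_4=6, p_4 = 6*73 + 29 = 467, q_4 = 6*5 + 2 = 32.
  i=5: a_5=1, p_5 = 1*467 + 73 = 540, q_5 = 1*32 + 5 = 37.
  i=6: a_6=8, p_6 = 8*540 + 467 = 4787, q_6 = 8*37 + 32 = 328.
  i=7: a_7=1, p_7 = 1*4787 + 540 = 5327, q_7 = 1*328 + 37 = 365.
  i=8: a_8=6, p_8 = 6*5327 + 4787 = 36749, q_8 = 6*365 + 328 = 2518.
  i=9: a_9=2, p_9 = 2*36749 + 5327 = 78825, q_9 = 2*2518 + 365 = 5401.
  i=10: a_10=1, p_10 = 1*78825 + 36749 = 115574, q_10 = 1*5401 + 2518 = 7919.
  i=11: a_11=1, p_11 = 1*115574 + 78825 = 194399, q_11 = 1*7919 + 5401 = 13320.
Check: 194399^2 - 213*13320^2 = 37790971201 - 37790971200 = 1, so (x, y) = (194399, 13320) solves the equation, and by the theorem it is the least positive solution.

(x, y) = (194399, 13320)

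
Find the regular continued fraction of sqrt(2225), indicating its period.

Write x_i = (sqrt(2225) + m_i)/d_i with (m_0, d_0) = (0, 1). a_0 = floor(sqrt(2225)) = 47, since 47^2 = 2209 <= 2225 < 2304 = 48^2.
Iterate m_{i+1} = d_i*a_i - m_i, d_{i+1} = (2225 - m_{i+1}^2)/d_i, a_{i+1} = floor((a_0 + m_{i+1})/d_{i+1}):
  m_1 = 1*47 - 0 = 47, d_1 = (2225 - 47^2)/1 = 16/1 = 16, a_1 = floor((47 + 47)/16) = 5.
  m_2 = 16*5 - 47 = 33, d_2 = (2225 - 33^2)/16 = 1136/16 = 71, a_2 = floor((47 + 33)/71) = 1.
  m_3 = 71*1 - 33 = 38, d_3 = (2225 - 38^2)/71 = 781/71 = 11, a_3 = floor((47 + 38)/11) = 7.
  m_4 = 11*7 - 38 = 39, d_4 = (2225 - 39^2)/11 = 704/11 = 64, a_4 = floor((47 + 39)/64) = 1.
  m_5 = 64*1 - 39 = 25, d_5 = (2225 - 25^2)/64 = 1600/64 = 25, a_5 = floor((47 + 25)/25) = 2.
  m_6 = 25*2 - 25 = 25, d_6 = (2225 - 25^2)/25 = 1600/25 = 64, a_6 = floor((47 + 25)/64) = 1.
  m_7 = 64*1 - 25 = 39, d_7 = (2225 - 39^2)/64 = 704/64 = 11, a_7 = floor((47 + 39)/11) = 7.
  m_8 = 11*7 - 39 = 38, d_8 = (2225 - 38^2)/11 = 781/11 = 71, a_8 = floor((47 + 38)/71) = 1.
  m_9 = 71*1 - 38 = 33, d_9 = (2225 - 33^2)/71 = 1136/71 = 16, a_9 = floor((47 + 33)/16) = 5.
  m_10 = 16*5 - 33 = 47, d_10 = (2225 - 47^2)/16 = 16/16 = 1, a_10 = floor((47 + 47)/1) = 94.
  m_11 = 1*94 - 47 = 47, d_11 = (2225 - 47^2)/1 = 16/1 = 16: (m_11, d_11) = (m_1, d_1) = (47, 16), so from here the quotients repeat a_1, ..., a_10; the period length is 10.
Hence the expansion of sqrt(2225) is a_0 = 47 followed by the repeating block 5, 1, 7, 1, 2, 1, 7, 1, 5, 94 (period 10).

[47; (5, 1, 7, 1, 2, 1, 7, 1, 5, 94)]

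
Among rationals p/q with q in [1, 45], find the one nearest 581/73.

191/24

Expand x = 581/73 as a continued fraction with the Euclidean algorithm:
  581 = 7*73 + 70, so a_0 = 7.
  73 = 1*70 + 3, so a_1 = 1.
  70 = 23*3 + 1, so a_2 = 23.
  3 = 3*1 + 0, so a_3 = 3.
so x = [7; 1, 23, 3].
Convergents (p_i = a_i*p_{i-1} + p_{i-2}, q_i = a_i*q_{i-1} + q_{i-2} with p_{-2}=0, p_{-1}=1, q_{-2}=1, q_{-1}=0), until the denominator exceeds 45:
  i=0: a_0=7, p_0 = 7*1 + 0 = 7, q_0 = 7*0 + 1 = 1.
  i=1: a_1=1, p_1 = 1*7 + 1 = 8, q_1 = 1*1 + 0 = 1.
  i=2: a_2=23, p_2 = 23*8 + 7 = 191, q_2 = 23*1 + 1 = 24.
  i=3: a_3=3, p_3 = 3*191 + 8 = 581, q_3 = 3*24 + 1 = 73.
q_3 = 73 > 45, so the last convergent with denominator <= 45 is p_2/q_2 = 191/24.
The closest fraction with denominator <= 45 is either p_2/q_2 or the intermediate fraction (k*p_2 + p_1)/(k*q_2 + q_1) with the largest k >= 1 whose denominator stays <= 45; these approach x as k grows, and every other convergent or intermediate fraction in range is farther away.
Largest k: floor((45 - q_1)/q_2) = floor((45 - 1)/24) = 1.
That gives (1*191 + 8)/(1*24 + 1) = 199/25.
Compare the errors: |x - 191/24| = |581*24 - 191*73|/(73*24) = 1/1752, and |x - 199/25| = |581*25 - 199*73|/(73*25) = 2/1825.
Cross-multiplying, 1*1825 = 1825 < 3504 = 2*1752, so 1/1752 is smaller: the convergent 191/24 is closer to x than 199/25.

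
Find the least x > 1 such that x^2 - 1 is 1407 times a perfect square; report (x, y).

(x, y) = (3751, 100)

First expand sqrt(1407) as a continued fraction. With x_i = (sqrt(1407) + m_i)/d_i and (m_0, d_0) = (0, 1): a_0 = floor(sqrt(1407)) = 37, since 37^2 = 1369 <= 1407 < 1444 = 38^2.
Iterate m_{i+1} = d_i*a_i - m_i, d_{i+1} = (1407 - m_{i+1}^2)/d_i, a_{i+1} = floor((a_0 + m_{i+1})/d_{i+1}):
  m_1 = 1*37 - 0 = 37, d_1 = (1407 - 37^2)/1 = 38/1 = 38, a_1 = floor((37 + 37)/38) = 1.
  m_2 = 38*1 - 37 = 1, d_2 = (1407 - 1^2)/38 = 1406/38 = 37, a_2 = floor((37 + 1)/37) = 1.
  m_3 = 37*1 - 1 = 36, d_3 = (1407 - 36^2)/37 = 111/37 = 3, a_3 = floor((37 + 36)/3) = 24.
  m_4 = 3*24 - 36 = 36, d_4 = (1407 - 36^2)/3 = 111/3 = 37, a_4 = floor((37 + 36)/37) = 1.
  m_5 = 37*1 - 36 = 1, d_5 = (1407 - 1^2)/37 = 1406/37 = 38, a_5 = floor((37 + 1)/38) = 1.
  m_6 = 38*1 - 1 = 37, d_6 = (1407 - 37^2)/38 = 38/38 = 1, a_6 = floor((37 + 37)/1) = 74.
  m_7 = 1*74 - 37 = 37, d_7 = (1407 - 37^2)/1 = 38/1 = 38: (m_7, d_7) = (m_1, d_1) = (37, 38), so from here the quotients repeat a_1, ..., a_6; the period length is 6.
So sqrt(1407) = [37; (1, 1, 24, 1, 1, 74)] with period length k = 6.
k is even, so the fundamental solution of x^2 - 1407y^2 = 1 is (p_{k-1}, q_{k-1}) = (p_5, q_5); compute convergents through index 5.
Convergents (p_i = a_i*p_{i-1} + p_{i-2}, q_i = a_i*q_{i-1} + q_{i-2} with p_{-2}=0, p_{-1}=1, q_{-2}=1, q_{-1}=0):
  i=0: a_0=37, p_0 = 37*1 + 0 = 37, q_0 = 37*0 + 1 = 1.
  i=1: a_1=1, p_1 = 1*37 + 1 = 38, q_1 = 1*1 + 0 = 1.
  i=2: a_2=1, p_2 = 1*38 + 37 = 75, q_2 = 1*1 + 1 = 2.
  i=3: a_3=24, p_3 = 24*75 + 38 = 1838, q_3 = 24*2 + 1 = 49.
  i=4: a_4=1, p_4 = 1*1838 + 75 = 1913, q_4 = 1*49 + 2 = 51.
  i=5: a_5=1, p_5 = 1*1913 + 1838 = 3751, q_5 = 1*51 + 49 = 100.
Check: 3751^2 - 1407*100^2 = 14070001 - 14070000 = 1, so (x, y) = (3751, 100) solves the equation, and by the theorem it is the least positive solution.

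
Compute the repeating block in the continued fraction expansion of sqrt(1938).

[44; (44, 88)]

Write x_i = (sqrt(1938) + m_i)/d_i with (m_0, d_0) = (0, 1). a_0 = floor(sqrt(1938)) = 44, since 44^2 = 1936 <= 1938 < 2025 = 45^2.
Iterate m_{i+1} = d_i*a_i - m_i, d_{i+1} = (1938 - m_{i+1}^2)/d_i, a_{i+1} = floor((a_0 + m_{i+1})/d_{i+1}):
  m_1 = 1*44 - 0 = 44, d_1 = (1938 - 44^2)/1 = 2/1 = 2, a_1 = floor((44 + 44)/2) = 44.
  m_2 = 2*44 - 44 = 44, d_2 = (1938 - 44^2)/2 = 2/2 = 1, a_2 = floor((44 + 44)/1) = 88.
  m_3 = 1*88 - 44 = 44, d_3 = (1938 - 44^2)/1 = 2/1 = 2: (m_3, d_3) = (m_1, d_1) = (44, 2), so from here the quotients repeat a_1, a_2; the period length is 2.
Hence the expansion of sqrt(1938) is a_0 = 44 followed by the repeating block 44, 88 (period 2).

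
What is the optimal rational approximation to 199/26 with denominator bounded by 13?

Expand x = 199/26 as a continued fraction with the Euclidean algorithm:
  199 = 7*26 + 17, so a_0 = 7.
  26 = 1*17 + 9, so a_1 = 1.
  17 = 1*9 + 8, so a_2 = 1.
  9 = 1*8 + 1, so a_3 = 1.
  8 = 8*1 + 0, so a_4 = 8.
so x = [7; 1, 1, 1, 8].
Convergents (p_i = a_i*p_{i-1} + p_{i-2}, q_i = a_i*q_{i-1} + q_{i-2} with p_{-2}=0, p_{-1}=1, q_{-2}=1, q_{-1}=0), until the denominator exceeds 13:
  i=0: a_0=7, p_0 = 7*1 + 0 = 7, q_0 = 7*0 + 1 = 1.
  i=1: a_1=1, p_1 = 1*7 + 1 = 8, q_1 = 1*1 + 0 = 1.
  i=2: a_2=1, p_2 = 1*8 + 7 = 15, q_2 = 1*1 + 1 = 2.
  i=3: a_3=1, p_3 = 1*15 + 8 = 23, q_3 = 1*2 + 1 = 3.
  i=4: a_4=8, p_4 = 8*23 + 15 = 199, q_4 = 8*3 + 2 = 26.
q_4 = 26 > 13, so the last convergent with denominator <= 13 is p_3/q_3 = 23/3.
The closest fraction with denominator <= 13 is either p_3/q_3 or the intermediate fraction (k*p_3 + p_2)/(k*q_3 + q_2) with the largest k >= 1 whose denominator stays <= 13; these approach x as k grows, and every other convergent or intermediate fraction in range is farther away.
Largest k: floor((13 - q_2)/q_3) = floor((13 - 2)/3) = 3.
That gives (3*23 + 15)/(3*3 + 2) = 84/11.
Compare the errors: |x - 23/3| = |199*3 - 23*26|/(26*3) = 1/78, and |x - 84/11| = |199*11 - 84*26|/(26*11) = 5/286.
Cross-multiplying, 1*286 = 286 < 390 = 5*78, so 1/78 is smaller: the convergent 23/3 is closer to x than 84/11.

23/3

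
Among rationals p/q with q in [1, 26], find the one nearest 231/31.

Expand x = 231/31 as a continued fraction with the Euclidean algorithm:
  231 = 7*31 + 14, so a_0 = 7.
  31 = 2*14 + 3, so a_1 = 2.
  14 = 4*3 + 2, so a_2 = 4.
  3 = 1*2 + 1, so a_3 = 1.
  2 = 2*1 + 0, so a_4 = 2.
so x = [7; 2, 4, 1, 2].
Convergents (p_i = a_i*p_{i-1} + p_{i-2}, q_i = a_i*q_{i-1} + q_{i-2} with p_{-2}=0, p_{-1}=1, q_{-2}=1, q_{-1}=0), until the denominator exceeds 26:
  i=0: a_0=7, p_0 = 7*1 + 0 = 7, q_0 = 7*0 + 1 = 1.
  i=1: a_1=2, p_1 = 2*7 + 1 = 15, q_1 = 2*1 + 0 = 2.
  i=2: a_2=4, p_2 = 4*15 + 7 = 67, q_2 = 4*2 + 1 = 9.
  i=3: a_3=1, p_3 = 1*67 + 15 = 82, q_3 = 1*9 + 2 = 11.
  i=4: a_4=2, p_4 = 2*82 + 67 = 231, q_4 = 2*11 + 9 = 31.
q_4 = 31 > 26, so the last convergent with denominator <= 26 is p_3/q_3 = 82/11.
The closest fraction with denominator <= 26 is either p_3/q_3 or the intermediate fraction (k*p_3 + p_2)/(k*q_3 + q_2) with the largest k >= 1 whose denominator stays <= 26; these approach x as k grows, and every other convergent or intermediate fraction in range is farther away.
Largest k: floor((26 - q_2)/q_3) = floor((26 - 9)/11) = 1.
That gives (1*82 + 67)/(1*11 + 9) = 149/20.
Compare the errors: |x - 82/11| = |231*11 - 82*31|/(31*11) = 1/341, and |x - 149/20| = |231*20 - 149*31|/(31*20) = 1/620.
Cross-multiplying, 1*341 = 341 < 620 = 1*620, so 1/620 is smaller: the intermediate fraction 149/20 is closer to x than 82/11.

149/20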